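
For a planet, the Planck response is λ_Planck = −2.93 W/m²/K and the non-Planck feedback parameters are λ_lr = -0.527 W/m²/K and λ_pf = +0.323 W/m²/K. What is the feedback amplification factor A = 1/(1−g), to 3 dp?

0.935

Convert to gains: g_lr = -0.527/2.93 = -0.1799; g_pf = 0.323/2.93 = 0.1102.
Total gain g = -0.0697.
A = 1/(1 + 0.0697) = 0.935.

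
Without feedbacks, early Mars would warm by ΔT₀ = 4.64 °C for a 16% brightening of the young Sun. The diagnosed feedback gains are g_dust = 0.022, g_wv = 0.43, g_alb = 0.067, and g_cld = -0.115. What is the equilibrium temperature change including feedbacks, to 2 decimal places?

7.79 °C

Total gain g = 0.022 + 0.43 + 0.067 − 0.115 = 0.404.
Amplification A = 1/(1 − 0.404) = 1.678.
ΔT = 4.64 × 1.678 = 7.79 °C.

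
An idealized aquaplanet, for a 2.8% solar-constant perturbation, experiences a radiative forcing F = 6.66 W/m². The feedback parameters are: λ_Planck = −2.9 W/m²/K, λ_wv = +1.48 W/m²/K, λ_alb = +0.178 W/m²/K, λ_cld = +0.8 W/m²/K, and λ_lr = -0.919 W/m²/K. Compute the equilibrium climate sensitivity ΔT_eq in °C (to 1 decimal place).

Net feedback parameter λ = (−2.9) + (+1.48) + (+0.178) + (+0.8) + (-0.919) = -1.361 W/m²/K.
ΔT = −F/λ = −6.66/(-1.361) = 4.9 °C.

4.9 °C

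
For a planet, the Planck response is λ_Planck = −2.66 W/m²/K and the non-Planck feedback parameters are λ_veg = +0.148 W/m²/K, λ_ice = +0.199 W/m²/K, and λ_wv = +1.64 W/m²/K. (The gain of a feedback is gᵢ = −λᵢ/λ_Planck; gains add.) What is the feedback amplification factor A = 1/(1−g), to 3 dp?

3.952

Convert to gains: g_veg = 0.148/2.66 = 0.05564; g_ice = 0.199/2.66 = 0.07481; g_wv = 1.64/2.66 = 0.6165.
Total gain g = 0.74695.
A = 1/(1 − 0.74695) = 3.952.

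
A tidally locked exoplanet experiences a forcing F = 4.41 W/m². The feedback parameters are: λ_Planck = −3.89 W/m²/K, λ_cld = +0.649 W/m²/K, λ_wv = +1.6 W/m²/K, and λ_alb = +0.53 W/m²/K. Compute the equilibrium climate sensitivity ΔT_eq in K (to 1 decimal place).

Net feedback parameter λ = (−3.89) + (+0.649) + (+1.6) + (+0.53) = -1.111 W/m²/K.
ΔT = −F/λ = −4.41/(-1.111) = 4.0 K.

4.0 K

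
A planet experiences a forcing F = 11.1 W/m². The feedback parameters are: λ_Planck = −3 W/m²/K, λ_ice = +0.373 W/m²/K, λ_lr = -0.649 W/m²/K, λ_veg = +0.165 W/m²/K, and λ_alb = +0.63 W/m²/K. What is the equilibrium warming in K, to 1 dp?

Net feedback parameter λ = (−3) + (+0.373) + (-0.649) + (+0.165) + (+0.63) = -2.481 W/m²/K.
ΔT = −F/λ = −11.1/(-2.481) = 4.5 K.

4.5 K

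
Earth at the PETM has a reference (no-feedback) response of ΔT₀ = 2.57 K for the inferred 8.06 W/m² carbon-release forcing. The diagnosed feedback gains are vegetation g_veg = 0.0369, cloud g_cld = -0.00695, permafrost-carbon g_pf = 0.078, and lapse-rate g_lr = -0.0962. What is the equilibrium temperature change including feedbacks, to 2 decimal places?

2.60 K

Total gain g = 0.0369 − 0.00695 + 0.078 − 0.0962 = 0.01175.
Amplification A = 1/(1 − 0.01175) = 1.012.
ΔT = 2.57 × 1.012 = 2.60 K.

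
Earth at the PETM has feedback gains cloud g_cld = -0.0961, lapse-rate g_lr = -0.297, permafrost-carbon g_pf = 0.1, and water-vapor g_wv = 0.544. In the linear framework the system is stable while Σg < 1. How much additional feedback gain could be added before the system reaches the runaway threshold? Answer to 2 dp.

0.75

Current total gain = -0.0961 − 0.297 + 0.1 + 0.544 = 0.2509.
Margin to runaway = 1 − 0.2509 = 0.75.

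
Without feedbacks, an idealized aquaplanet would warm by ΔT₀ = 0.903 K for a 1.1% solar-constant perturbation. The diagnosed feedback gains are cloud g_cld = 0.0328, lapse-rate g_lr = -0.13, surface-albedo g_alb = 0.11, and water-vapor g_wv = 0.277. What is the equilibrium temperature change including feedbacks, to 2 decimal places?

Total gain g = 0.0328 − 0.13 + 0.11 + 0.277 = 0.2898.
Amplification A = 1/(1 − 0.2898) = 1.408.
ΔT = 0.903 × 1.408 = 1.27 K.

1.27 K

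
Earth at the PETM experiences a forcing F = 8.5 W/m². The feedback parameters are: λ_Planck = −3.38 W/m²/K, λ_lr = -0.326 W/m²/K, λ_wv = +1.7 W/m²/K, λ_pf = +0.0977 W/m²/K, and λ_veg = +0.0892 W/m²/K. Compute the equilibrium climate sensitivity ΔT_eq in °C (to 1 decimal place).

Net feedback parameter λ = (−3.38) + (-0.326) + (+1.7) + (+0.0977) + (+0.0892) = -1.8191 W/m²/K.
ΔT = −F/λ = −8.5/(-1.8191) = 4.7 °C.

4.7 °C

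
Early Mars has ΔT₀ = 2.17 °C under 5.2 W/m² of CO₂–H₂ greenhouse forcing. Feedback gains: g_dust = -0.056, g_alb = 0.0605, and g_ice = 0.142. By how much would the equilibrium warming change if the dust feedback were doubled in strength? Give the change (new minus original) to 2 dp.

-0.16 °C

Original: g = 0.1465, ΔT = 2.17/(1−0.1465) = 2.5425 °C.
With doubled dust: g' = 0.0905, ΔT' = 2.17/(1−0.0905) = 2.3859 °C.
Change = 2.3859 − 2.5425 = -0.16 °C.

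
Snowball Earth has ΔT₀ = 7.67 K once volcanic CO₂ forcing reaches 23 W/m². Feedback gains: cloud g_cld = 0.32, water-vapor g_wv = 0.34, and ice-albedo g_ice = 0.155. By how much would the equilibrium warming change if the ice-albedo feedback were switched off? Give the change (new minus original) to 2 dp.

-18.90 K

Original: g = 0.815, ΔT = 7.67/(1−0.815) = 41.4595 K.
Without ice-albedo: g' = 0.66, ΔT' = 7.67/(1−0.66) = 22.5588 K.
Change = 22.5588 − 41.4595 = -18.90 K.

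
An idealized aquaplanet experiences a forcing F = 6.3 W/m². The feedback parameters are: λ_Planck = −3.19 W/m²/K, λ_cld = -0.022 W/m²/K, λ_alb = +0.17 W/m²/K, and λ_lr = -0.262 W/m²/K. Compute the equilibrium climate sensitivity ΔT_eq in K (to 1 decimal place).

Net feedback parameter λ = (−3.19) + (-0.022) + (+0.17) + (-0.262) = -3.304 W/m²/K.
ΔT = −F/λ = −6.3/(-3.304) = 1.9 K.

1.9 K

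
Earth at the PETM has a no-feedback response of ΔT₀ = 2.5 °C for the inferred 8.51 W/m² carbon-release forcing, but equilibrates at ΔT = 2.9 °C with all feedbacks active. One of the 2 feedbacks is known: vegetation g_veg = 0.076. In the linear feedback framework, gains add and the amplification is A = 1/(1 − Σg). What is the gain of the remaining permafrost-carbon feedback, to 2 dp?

Amplification A = ΔT/ΔT₀ = 2.9/2.5 = 1.16.
Total gain g = 1 − 1/A = 1 − 1/1.16 = 0.1379.
The known gain is 0.076.
g_pf = 0.1379 − 0.076 = 0.06.

0.06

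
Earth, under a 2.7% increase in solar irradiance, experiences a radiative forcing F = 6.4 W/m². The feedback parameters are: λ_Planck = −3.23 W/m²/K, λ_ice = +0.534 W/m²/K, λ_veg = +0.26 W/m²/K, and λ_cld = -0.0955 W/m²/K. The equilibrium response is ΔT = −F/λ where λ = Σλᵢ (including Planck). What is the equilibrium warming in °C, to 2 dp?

Net feedback parameter λ = (−3.23) + (+0.534) + (+0.26) + (-0.0955) = -2.5315 W/m²/K.
ΔT = −F/λ = −6.4/(-2.5315) = 2.53 °C.

2.53 °C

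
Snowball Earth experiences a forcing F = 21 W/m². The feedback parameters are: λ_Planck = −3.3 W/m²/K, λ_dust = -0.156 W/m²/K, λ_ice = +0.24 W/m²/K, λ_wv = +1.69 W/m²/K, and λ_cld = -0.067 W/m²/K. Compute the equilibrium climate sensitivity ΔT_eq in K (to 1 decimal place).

Net feedback parameter λ = (−3.3) + (-0.156) + (+0.24) + (+1.69) + (-0.067) = -1.593 W/m²/K.
ΔT = −F/λ = −21/(-1.593) = 13.2 K.

13.2 K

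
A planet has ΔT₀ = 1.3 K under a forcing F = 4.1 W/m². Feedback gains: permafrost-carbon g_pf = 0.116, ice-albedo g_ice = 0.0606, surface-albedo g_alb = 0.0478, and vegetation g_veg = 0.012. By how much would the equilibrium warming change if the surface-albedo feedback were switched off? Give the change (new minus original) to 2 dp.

Original: g = 0.2364, ΔT = 1.3/(1−0.2364) = 1.7025 K.
Without surface-albedo: g' = 0.1886, ΔT' = 1.3/(1−0.1886) = 1.6022 K.
Change = 1.6022 − 1.7025 = -0.10 K.

-0.10 K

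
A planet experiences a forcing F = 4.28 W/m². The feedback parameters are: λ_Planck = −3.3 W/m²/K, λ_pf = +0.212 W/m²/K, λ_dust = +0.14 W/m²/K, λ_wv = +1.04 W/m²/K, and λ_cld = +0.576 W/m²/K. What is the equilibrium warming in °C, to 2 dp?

3.21 °C

Net feedback parameter λ = (−3.3) + (+0.212) + (+0.14) + (+1.04) + (+0.576) = -1.332 W/m²/K.
ΔT = −F/λ = −4.28/(-1.332) = 3.21 °C.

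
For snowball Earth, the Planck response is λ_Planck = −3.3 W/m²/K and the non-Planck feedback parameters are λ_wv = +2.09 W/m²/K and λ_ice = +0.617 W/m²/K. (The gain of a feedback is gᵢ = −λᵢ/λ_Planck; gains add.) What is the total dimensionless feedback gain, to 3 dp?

Convert to gains: g_wv = 2.09/3.3 = 0.6333; g_ice = 0.617/3.3 = 0.187.
Total gain g = 0.8203.

0.820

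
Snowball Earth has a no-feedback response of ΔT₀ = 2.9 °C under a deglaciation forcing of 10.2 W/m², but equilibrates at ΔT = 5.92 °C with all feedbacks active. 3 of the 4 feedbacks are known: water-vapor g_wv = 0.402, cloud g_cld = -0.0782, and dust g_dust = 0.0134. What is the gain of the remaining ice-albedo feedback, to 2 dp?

Amplification A = ΔT/ΔT₀ = 5.92/2.9 = 2.041.
Total gain g = 1 − 1/A = 1 − 1/2.041 = 0.51.
Known gains sum to 0.402 − 0.0782 + 0.0134 = 0.3372.
g_ice = 0.51 − 0.3372 = 0.17.

0.17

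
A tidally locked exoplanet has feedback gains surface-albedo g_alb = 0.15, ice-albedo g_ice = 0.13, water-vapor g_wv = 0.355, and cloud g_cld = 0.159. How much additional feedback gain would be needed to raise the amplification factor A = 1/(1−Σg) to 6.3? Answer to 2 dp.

Current total gain = 0.794.
Target gain for A = 6.3: g* = 1 − 1/6.3 = 0.8413.
Additional gain needed = 0.8413 − 0.794 = 0.05.

0.05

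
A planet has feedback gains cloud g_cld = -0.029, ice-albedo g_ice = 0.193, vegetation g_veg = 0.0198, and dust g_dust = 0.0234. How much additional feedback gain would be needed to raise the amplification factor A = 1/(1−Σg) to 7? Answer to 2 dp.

Current total gain = 0.2072.
Target gain for A = 7: g* = 1 − 1/7 = 0.8571.
Additional gain needed = 0.8571 − 0.2072 = 0.65.

0.65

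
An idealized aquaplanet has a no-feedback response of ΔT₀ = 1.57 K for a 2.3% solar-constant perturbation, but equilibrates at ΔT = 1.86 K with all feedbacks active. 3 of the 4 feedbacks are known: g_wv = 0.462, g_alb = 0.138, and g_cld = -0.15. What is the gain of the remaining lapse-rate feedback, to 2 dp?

-0.29

Amplification A = ΔT/ΔT₀ = 1.86/1.57 = 1.185.
Total gain g = 1 − 1/A = 1 − 1/1.185 = 0.1561.
Known gains sum to 0.462 + 0.138 − 0.15 = 0.45.
g_lr = 0.1561 − 0.45 = -0.29.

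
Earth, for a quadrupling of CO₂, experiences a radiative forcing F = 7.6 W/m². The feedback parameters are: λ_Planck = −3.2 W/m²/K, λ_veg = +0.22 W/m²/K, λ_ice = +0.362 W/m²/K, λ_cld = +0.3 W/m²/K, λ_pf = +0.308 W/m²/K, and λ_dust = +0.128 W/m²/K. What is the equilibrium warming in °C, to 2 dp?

4.04 °C

Net feedback parameter λ = (−3.2) + (+0.22) + (+0.362) + (+0.3) + (+0.308) + (+0.128) = -1.882 W/m²/K.
ΔT = −F/λ = −7.6/(-1.882) = 4.04 °C.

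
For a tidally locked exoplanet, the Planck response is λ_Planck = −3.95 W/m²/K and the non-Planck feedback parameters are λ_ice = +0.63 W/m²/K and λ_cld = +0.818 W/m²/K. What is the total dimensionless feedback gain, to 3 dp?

Convert to gains: g_ice = 0.63/3.95 = 0.1595; g_cld = 0.818/3.95 = 0.2071.
Total gain g = 0.3666.

0.367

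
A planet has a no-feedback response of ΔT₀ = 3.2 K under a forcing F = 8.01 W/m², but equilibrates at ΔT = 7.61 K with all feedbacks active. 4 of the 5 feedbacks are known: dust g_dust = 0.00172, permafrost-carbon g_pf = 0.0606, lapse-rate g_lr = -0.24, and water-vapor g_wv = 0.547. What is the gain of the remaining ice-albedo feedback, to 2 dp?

Amplification A = ΔT/ΔT₀ = 7.61/3.2 = 2.378.
Total gain g = 1 − 1/A = 1 − 1/2.378 = 0.5795.
Known gains sum to 0.00172 + 0.0606 − 0.24 + 0.547 = 0.36932.
g_ice = 0.5795 − 0.36932 = 0.21.

0.21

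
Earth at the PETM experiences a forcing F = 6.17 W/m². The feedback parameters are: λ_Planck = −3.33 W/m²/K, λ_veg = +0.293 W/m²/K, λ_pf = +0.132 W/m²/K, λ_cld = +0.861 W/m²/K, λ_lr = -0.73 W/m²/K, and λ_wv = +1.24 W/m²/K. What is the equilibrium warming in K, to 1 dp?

4.0 K

Net feedback parameter λ = (−3.33) + (+0.293) + (+0.132) + (+0.861) + (-0.73) + (+1.24) = -1.534 W/m²/K.
ΔT = −F/λ = −6.17/(-1.534) = 4.0 K.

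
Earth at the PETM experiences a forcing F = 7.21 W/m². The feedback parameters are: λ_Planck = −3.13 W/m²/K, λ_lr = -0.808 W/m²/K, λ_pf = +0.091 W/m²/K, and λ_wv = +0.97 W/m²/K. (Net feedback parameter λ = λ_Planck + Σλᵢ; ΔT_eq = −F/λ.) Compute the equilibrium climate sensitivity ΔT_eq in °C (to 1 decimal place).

Net feedback parameter λ = (−3.13) + (-0.808) + (+0.091) + (+0.97) = -2.877 W/m²/K.
ΔT = −F/λ = −7.21/(-2.877) = 2.5 °C.

2.5 °C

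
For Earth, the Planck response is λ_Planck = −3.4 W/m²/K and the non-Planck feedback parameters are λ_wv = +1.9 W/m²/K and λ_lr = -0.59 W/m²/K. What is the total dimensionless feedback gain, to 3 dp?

0.385

Convert to gains: g_wv = 1.9/3.4 = 0.5588; g_lr = -0.59/3.4 = -0.1735.
Total gain g = 0.3853.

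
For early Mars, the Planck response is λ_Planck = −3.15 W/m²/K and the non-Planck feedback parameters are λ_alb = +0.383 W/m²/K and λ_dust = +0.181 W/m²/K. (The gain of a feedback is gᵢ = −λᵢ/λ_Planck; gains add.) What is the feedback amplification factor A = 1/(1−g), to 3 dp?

Convert to gains: g_alb = 0.383/3.15 = 0.1216; g_dust = 0.181/3.15 = 0.05746.
Total gain g = 0.17906.
A = 1/(1 − 0.17906) = 1.218.

1.218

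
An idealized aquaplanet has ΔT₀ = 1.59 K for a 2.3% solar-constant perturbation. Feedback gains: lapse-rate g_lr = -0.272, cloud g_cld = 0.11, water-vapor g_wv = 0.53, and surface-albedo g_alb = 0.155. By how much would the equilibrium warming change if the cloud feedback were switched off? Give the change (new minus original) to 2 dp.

-0.62 K

Original: g = 0.523, ΔT = 1.59/(1−0.523) = 3.3333 K.
Without cloud: g' = 0.413, ΔT' = 1.59/(1−0.413) = 2.7087 K.
Change = 2.7087 − 3.3333 = -0.62 K.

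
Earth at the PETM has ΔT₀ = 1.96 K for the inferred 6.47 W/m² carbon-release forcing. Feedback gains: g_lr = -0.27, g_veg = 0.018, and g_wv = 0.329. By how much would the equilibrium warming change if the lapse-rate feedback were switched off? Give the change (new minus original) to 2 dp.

Original: g = 0.077, ΔT = 1.96/(1−0.077) = 2.1235 K.
Without lapse-rate: g' = 0.347, ΔT' = 1.96/(1−0.347) = 3.0015 K.
Change = 3.0015 − 2.1235 = 0.88 K.

0.88 K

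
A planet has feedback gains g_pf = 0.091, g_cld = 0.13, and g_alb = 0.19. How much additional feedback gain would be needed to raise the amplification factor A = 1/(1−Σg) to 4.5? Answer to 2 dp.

Current total gain = 0.411.
Target gain for A = 4.5: g* = 1 − 1/4.5 = 0.7778.
Additional gain needed = 0.7778 − 0.411 = 0.37.

0.37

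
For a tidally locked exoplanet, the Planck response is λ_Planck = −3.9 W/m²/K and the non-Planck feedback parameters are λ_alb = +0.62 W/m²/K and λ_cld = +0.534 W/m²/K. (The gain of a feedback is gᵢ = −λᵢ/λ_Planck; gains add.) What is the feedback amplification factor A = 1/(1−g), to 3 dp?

1.420

Convert to gains: g_alb = 0.62/3.9 = 0.159; g_cld = 0.534/3.9 = 0.1369.
Total gain g = 0.2959.
A = 1/(1 − 0.2959) = 1.420.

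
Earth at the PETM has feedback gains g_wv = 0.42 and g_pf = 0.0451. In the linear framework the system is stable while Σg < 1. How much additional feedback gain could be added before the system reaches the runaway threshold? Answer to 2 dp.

Current total gain = 0.42 + 0.0451 = 0.4651.
Margin to runaway = 1 − 0.4651 = 0.53.

0.53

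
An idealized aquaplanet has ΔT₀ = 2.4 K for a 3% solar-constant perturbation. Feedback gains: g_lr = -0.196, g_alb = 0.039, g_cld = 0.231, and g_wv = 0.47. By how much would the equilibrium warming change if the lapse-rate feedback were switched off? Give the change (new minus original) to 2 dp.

3.97 K

Original: g = 0.544, ΔT = 2.4/(1−0.544) = 5.2632 K.
Without lapse-rate: g' = 0.74, ΔT' = 2.4/(1−0.74) = 9.2308 K.
Change = 9.2308 − 5.2632 = 3.97 K.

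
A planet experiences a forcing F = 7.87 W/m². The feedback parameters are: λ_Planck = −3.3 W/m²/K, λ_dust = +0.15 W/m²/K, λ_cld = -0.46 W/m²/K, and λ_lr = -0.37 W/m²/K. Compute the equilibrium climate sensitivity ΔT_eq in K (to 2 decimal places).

1.98 K

Net feedback parameter λ = (−3.3) + (+0.15) + (-0.46) + (-0.37) = -3.98 W/m²/K.
ΔT = −F/λ = −7.87/(-3.98) = 1.98 K.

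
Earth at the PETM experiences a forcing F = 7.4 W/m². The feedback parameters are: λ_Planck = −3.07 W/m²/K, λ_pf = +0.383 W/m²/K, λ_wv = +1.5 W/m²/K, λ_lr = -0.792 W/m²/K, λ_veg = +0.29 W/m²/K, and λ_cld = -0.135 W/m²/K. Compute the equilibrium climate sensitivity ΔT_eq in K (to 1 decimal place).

4.1 K

Net feedback parameter λ = (−3.07) + (+0.383) + (+1.5) + (-0.792) + (+0.29) + (-0.135) = -1.824 W/m²/K.
ΔT = −F/λ = −7.4/(-1.824) = 4.1 K.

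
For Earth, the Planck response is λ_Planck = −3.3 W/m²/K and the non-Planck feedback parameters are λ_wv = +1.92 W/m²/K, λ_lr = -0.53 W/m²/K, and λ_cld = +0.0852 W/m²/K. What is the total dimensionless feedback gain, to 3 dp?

0.447

Convert to gains: g_wv = 1.92/3.3 = 0.5818; g_lr = -0.53/3.3 = -0.1606; g_cld = 0.0852/3.3 = 0.02582.
Total gain g = 0.44702.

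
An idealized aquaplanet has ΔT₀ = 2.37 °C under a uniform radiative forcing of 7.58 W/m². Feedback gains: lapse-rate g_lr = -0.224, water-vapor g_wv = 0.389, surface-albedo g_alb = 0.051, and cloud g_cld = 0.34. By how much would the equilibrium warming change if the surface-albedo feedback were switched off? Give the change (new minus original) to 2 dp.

-0.55 °C

Original: g = 0.556, ΔT = 2.37/(1−0.556) = 5.3378 °C.
Without surface-albedo: g' = 0.505, ΔT' = 2.37/(1−0.505) = 4.7879 °C.
Change = 4.7879 − 5.3378 = -0.55 °C.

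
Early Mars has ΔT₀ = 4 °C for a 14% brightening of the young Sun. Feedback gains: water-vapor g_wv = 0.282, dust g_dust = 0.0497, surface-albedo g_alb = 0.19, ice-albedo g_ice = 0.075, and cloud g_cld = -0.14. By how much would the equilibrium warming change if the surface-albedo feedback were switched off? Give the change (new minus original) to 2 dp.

-1.91 °C

Original: g = 0.4567, ΔT = 4/(1−0.4567) = 7.3624 °C.
Without surface-albedo: g' = 0.2667, ΔT' = 4/(1−0.2667) = 5.4548 °C.
Change = 5.4548 − 7.3624 = -1.91 °C.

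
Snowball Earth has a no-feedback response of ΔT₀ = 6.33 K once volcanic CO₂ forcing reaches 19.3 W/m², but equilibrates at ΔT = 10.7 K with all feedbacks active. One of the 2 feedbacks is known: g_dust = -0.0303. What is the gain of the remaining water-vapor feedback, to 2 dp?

Amplification A = ΔT/ΔT₀ = 10.7/6.33 = 1.69.
Total gain g = 1 − 1/A = 1 − 1/1.69 = 0.4083.
The known gain is -0.0303.
g_wv = 0.4083 + 0.0303 = 0.44.

0.44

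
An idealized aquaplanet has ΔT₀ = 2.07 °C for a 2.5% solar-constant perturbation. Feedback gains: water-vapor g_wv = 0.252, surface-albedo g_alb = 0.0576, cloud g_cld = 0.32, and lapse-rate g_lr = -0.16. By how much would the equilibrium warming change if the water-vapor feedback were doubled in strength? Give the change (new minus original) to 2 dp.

3.53 °C

Original: g = 0.4696, ΔT = 2.07/(1−0.4696) = 3.9027 °C.
With doubled water-vapor: g' = 0.7216, ΔT' = 2.07/(1−0.7216) = 7.4353 °C.
Change = 7.4353 − 3.9027 = 3.53 °C.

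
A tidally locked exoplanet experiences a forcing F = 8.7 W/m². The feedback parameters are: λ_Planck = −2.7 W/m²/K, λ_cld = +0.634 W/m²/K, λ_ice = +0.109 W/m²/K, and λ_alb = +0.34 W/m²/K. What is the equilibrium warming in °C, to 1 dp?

Net feedback parameter λ = (−2.7) + (+0.634) + (+0.109) + (+0.34) = -1.617 W/m²/K.
ΔT = −F/λ = −8.7/(-1.617) = 5.4 °C.

5.4 °C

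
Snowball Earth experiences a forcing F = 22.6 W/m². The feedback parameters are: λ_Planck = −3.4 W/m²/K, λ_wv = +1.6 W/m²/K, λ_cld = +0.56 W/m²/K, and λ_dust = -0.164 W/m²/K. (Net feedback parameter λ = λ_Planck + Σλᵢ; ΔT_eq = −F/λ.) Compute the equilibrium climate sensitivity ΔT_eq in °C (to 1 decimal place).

16.1 °C

Net feedback parameter λ = (−3.4) + (+1.6) + (+0.56) + (-0.164) = -1.404 W/m²/K.
ΔT = −F/λ = −22.6/(-1.404) = 16.1 °C.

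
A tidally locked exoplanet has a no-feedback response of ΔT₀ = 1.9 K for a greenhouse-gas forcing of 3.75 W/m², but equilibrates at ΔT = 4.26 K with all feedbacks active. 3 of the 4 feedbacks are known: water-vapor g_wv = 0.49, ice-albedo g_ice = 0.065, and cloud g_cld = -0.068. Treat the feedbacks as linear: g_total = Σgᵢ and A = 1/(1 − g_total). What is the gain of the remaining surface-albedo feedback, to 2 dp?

Amplification A = ΔT/ΔT₀ = 4.26/1.9 = 2.242.
Total gain g = 1 − 1/A = 1 − 1/2.242 = 0.554.
Known gains sum to 0.49 + 0.065 − 0.068 = 0.487.
g_alb = 0.554 − 0.487 = 0.07.

0.07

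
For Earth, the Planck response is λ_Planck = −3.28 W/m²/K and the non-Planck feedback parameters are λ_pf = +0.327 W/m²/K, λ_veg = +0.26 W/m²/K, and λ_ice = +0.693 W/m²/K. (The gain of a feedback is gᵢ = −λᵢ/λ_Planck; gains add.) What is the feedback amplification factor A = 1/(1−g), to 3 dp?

Convert to gains: g_pf = 0.327/3.28 = 0.0997; g_veg = 0.26/3.28 = 0.07927; g_ice = 0.693/3.28 = 0.2113.
Total gain g = 0.39027.
A = 1/(1 − 0.39027) = 1.640.

1.640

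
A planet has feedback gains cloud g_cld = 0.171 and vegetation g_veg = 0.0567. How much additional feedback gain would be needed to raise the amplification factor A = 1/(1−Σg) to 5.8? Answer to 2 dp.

Current total gain = 0.2277.
Target gain for A = 5.8: g* = 1 − 1/5.8 = 0.8276.
Additional gain needed = 0.8276 − 0.2277 = 0.60.

0.60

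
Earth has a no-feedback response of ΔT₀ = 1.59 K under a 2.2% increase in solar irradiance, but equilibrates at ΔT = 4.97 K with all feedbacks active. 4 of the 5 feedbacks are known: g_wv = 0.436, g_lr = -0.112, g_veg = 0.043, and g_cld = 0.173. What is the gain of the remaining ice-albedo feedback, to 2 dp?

Amplification A = ΔT/ΔT₀ = 4.97/1.59 = 3.126.
Total gain g = 1 − 1/A = 1 − 1/3.126 = 0.6801.
Known gains sum to 0.436 − 0.112 + 0.043 + 0.173 = 0.54.
g_ice = 0.6801 − 0.54 = 0.14.

0.14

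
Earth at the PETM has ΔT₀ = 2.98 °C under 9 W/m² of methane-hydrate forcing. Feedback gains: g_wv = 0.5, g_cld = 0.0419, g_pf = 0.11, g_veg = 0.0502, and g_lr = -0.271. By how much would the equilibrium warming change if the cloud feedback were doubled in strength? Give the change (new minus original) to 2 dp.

0.42 °C

Original: g = 0.4311, ΔT = 2.98/(1−0.4311) = 5.2382 °C.
With doubled cloud: g' = 0.473, ΔT' = 2.98/(1−0.473) = 5.6546 °C.
Change = 5.6546 − 5.2382 = 0.42 °C.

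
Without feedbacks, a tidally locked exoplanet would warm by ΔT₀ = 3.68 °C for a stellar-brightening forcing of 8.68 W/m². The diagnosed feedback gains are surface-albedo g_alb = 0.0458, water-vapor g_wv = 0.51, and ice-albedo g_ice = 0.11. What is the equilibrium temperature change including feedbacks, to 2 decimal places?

Total gain g = 0.0458 + 0.51 + 0.11 = 0.6658.
Amplification A = 1/(1 − 0.6658) = 2.992.
ΔT = 3.68 × 2.992 = 11.01 °C.

11.01 °C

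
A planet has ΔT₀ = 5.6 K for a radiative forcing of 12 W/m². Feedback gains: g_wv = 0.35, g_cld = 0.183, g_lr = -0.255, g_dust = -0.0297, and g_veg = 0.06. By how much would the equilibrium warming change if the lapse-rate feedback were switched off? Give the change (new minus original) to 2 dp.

Original: g = 0.3083, ΔT = 5.6/(1−0.3083) = 8.0960 K.
Without lapse-rate: g' = 0.5633, ΔT' = 5.6/(1−0.5633) = 12.8234 K.
Change = 12.8234 − 8.0960 = 4.73 K.

4.73 K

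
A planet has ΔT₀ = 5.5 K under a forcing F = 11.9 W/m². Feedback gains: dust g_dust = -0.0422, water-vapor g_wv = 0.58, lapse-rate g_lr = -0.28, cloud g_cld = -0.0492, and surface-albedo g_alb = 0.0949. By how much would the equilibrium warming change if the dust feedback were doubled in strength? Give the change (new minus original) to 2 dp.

-0.45 K

Original: g = 0.3035, ΔT = 5.5/(1−0.3035) = 7.8966 K.
With doubled dust: g' = 0.2613, ΔT' = 5.5/(1−0.2613) = 7.4455 K.
Change = 7.4455 − 7.8966 = -0.45 K.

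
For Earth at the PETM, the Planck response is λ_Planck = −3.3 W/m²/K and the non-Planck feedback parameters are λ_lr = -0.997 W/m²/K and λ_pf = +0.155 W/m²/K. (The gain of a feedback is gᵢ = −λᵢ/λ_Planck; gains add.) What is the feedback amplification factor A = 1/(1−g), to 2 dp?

0.80

Convert to gains: g_lr = -0.997/3.3 = -0.3021; g_pf = 0.155/3.3 = 0.04697.
Total gain g = -0.25513.
A = 1/(1 + 0.25513) = 0.80.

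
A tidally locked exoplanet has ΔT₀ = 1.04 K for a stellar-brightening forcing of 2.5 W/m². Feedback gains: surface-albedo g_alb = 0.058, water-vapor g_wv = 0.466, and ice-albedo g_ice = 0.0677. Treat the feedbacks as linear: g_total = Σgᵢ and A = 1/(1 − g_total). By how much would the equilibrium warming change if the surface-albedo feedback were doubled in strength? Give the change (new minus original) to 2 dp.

0.42 K

Original: g = 0.5917, ΔT = 1.04/(1−0.5917) = 2.5471 K.
With doubled surface-albedo: g' = 0.6497, ΔT' = 1.04/(1−0.6497) = 2.9689 K.
Change = 2.9689 − 2.5471 = 0.42 K.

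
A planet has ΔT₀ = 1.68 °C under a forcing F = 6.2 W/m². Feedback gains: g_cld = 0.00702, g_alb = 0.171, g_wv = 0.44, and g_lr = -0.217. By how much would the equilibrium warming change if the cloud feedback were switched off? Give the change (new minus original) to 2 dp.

-0.03 °C

Original: g = 0.40102, ΔT = 1.68/(1−0.40102) = 2.8048 °C.
Without cloud: g' = 0.394, ΔT' = 1.68/(1−0.394) = 2.7723 °C.
Change = 2.7723 − 2.8048 = -0.03 °C.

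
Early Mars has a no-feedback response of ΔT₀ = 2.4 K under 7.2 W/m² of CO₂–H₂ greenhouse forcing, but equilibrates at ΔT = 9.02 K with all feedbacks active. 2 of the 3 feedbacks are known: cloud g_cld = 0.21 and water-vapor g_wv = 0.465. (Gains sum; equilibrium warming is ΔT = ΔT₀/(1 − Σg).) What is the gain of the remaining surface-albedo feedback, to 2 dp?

Amplification A = ΔT/ΔT₀ = 9.02/2.4 = 3.758.
Total gain g = 1 − 1/A = 1 − 1/3.758 = 0.7339.
Known gains sum to 0.21 + 0.465 = 0.675.
g_alb = 0.7339 − 0.675 = 0.06.

0.06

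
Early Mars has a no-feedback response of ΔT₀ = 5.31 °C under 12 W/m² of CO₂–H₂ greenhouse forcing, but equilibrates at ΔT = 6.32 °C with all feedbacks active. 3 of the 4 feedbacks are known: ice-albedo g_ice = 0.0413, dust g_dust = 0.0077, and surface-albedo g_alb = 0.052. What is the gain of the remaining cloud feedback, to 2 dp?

Amplification A = ΔT/ΔT₀ = 6.32/5.31 = 1.19.
Total gain g = 1 − 1/A = 1 − 1/1.19 = 0.1597.
Known gains sum to 0.0413 + 0.0077 + 0.052 = 0.101.
g_cld = 0.1597 − 0.101 = 0.06.

0.06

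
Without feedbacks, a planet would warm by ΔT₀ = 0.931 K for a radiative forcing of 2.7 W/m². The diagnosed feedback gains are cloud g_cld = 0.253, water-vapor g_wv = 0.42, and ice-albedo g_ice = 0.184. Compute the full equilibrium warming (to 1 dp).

6.5 K

Total gain g = 0.253 + 0.42 + 0.184 = 0.857.
Amplification A = 1/(1 − 0.857) = 6.993.
ΔT = 0.931 × 6.993 = 6.5 K.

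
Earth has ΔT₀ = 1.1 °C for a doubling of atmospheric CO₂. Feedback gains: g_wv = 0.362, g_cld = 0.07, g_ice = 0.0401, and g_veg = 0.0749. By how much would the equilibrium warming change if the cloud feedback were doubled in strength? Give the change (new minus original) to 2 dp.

0.44 °C

Original: g = 0.547, ΔT = 1.1/(1−0.547) = 2.4283 °C.
With doubled cloud: g' = 0.617, ΔT' = 1.1/(1−0.617) = 2.8721 °C.
Change = 2.8721 − 2.4283 = 0.44 °C.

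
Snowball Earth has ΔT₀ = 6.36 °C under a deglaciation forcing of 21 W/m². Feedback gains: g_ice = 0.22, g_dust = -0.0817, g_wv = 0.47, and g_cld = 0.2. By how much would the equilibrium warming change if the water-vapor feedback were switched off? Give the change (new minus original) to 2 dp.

Original: g = 0.8083, ΔT = 6.36/(1−0.8083) = 33.1768 °C.
Without water-vapor: g' = 0.3383, ΔT' = 6.36/(1−0.3383) = 9.6116 °C.
Change = 9.6116 − 33.1768 = -23.57 °C.

-23.57 °C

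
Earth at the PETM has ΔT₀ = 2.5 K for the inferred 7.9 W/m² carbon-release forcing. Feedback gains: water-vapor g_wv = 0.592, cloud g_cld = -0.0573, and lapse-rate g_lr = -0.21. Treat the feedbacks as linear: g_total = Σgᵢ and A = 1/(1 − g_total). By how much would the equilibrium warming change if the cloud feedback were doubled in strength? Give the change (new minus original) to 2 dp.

Original: g = 0.3247, ΔT = 2.5/(1−0.3247) = 3.7021 K.
With doubled cloud: g' = 0.2674, ΔT' = 2.5/(1−0.2674) = 3.4125 K.
Change = 3.4125 − 3.7021 = -0.29 K.

-0.29 K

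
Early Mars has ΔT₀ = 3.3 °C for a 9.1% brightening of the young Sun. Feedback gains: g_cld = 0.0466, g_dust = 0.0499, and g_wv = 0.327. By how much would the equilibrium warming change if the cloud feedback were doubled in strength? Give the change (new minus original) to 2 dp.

0.50 °C

Original: g = 0.4235, ΔT = 3.3/(1−0.4235) = 5.7242 °C.
With doubled cloud: g' = 0.4701, ΔT' = 3.3/(1−0.4701) = 6.2276 °C.
Change = 6.2276 − 5.7242 = 0.50 °C.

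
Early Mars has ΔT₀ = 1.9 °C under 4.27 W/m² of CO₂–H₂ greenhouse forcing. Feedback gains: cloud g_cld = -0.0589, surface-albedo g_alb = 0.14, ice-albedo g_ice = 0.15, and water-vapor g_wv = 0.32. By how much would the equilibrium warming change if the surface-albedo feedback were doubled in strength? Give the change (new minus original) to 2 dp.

Original: g = 0.5511, ΔT = 1.9/(1−0.5511) = 4.2326 °C.
With doubled surface-albedo: g' = 0.6911, ΔT' = 1.9/(1−0.6911) = 6.1509 °C.
Change = 6.1509 − 4.2326 = 1.92 °C.

1.92 °C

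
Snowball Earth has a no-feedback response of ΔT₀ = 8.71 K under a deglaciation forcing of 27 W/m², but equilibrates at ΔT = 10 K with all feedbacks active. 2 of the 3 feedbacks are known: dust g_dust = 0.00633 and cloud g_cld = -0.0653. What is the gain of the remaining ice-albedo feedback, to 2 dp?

0.19

Amplification A = ΔT/ΔT₀ = 10/8.71 = 1.148.
Total gain g = 1 − 1/A = 1 − 1/1.148 = 0.1289.
Known gains sum to 0.00633 − 0.0653 = -0.05897.
g_ice = 0.1289 + 0.05897 = 0.19.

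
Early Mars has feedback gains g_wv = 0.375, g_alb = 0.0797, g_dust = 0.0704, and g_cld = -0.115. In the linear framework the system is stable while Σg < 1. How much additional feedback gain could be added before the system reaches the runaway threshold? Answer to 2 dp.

0.59

Current total gain = 0.375 + 0.0797 + 0.0704 − 0.115 = 0.4101.
Margin to runaway = 1 − 0.4101 = 0.59.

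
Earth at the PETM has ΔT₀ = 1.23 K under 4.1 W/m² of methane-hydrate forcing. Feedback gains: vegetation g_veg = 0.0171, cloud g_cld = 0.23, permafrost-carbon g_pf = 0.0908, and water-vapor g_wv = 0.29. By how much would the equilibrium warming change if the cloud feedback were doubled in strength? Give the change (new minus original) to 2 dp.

Original: g = 0.6279, ΔT = 1.23/(1−0.6279) = 3.3056 K.
With doubled cloud: g' = 0.8579, ΔT' = 1.23/(1−0.8579) = 8.6559 K.
Change = 8.6559 − 3.3056 = 5.35 K.

5.35 K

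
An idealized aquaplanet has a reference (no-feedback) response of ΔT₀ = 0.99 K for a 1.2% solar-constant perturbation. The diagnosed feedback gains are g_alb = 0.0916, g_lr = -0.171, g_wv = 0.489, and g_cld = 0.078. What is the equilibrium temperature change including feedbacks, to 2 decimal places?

Total gain g = 0.0916 − 0.171 + 0.489 + 0.078 = 0.4876.
Amplification A = 1/(1 − 0.4876) = 1.952.
ΔT = 0.99 × 1.952 = 1.93 K.

1.93 K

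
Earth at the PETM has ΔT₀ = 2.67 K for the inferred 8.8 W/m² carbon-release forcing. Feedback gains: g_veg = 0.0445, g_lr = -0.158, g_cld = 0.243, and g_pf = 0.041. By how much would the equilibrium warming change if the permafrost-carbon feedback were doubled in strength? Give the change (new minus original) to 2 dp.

Original: g = 0.1705, ΔT = 2.67/(1−0.1705) = 3.2188 K.
With doubled permafrost-carbon: g' = 0.2115, ΔT' = 2.67/(1−0.2115) = 3.3862 K.
Change = 3.3862 − 3.2188 = 0.17 K.

0.17 K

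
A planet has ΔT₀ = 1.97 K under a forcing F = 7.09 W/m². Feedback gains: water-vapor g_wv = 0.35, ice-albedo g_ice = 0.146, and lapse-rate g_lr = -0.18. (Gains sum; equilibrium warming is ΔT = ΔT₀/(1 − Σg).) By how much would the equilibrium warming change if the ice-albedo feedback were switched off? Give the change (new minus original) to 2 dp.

-0.51 K

Original: g = 0.316, ΔT = 1.97/(1−0.316) = 2.8801 K.
Without ice-albedo: g' = 0.17, ΔT' = 1.97/(1−0.17) = 2.3735 K.
Change = 2.3735 − 2.8801 = -0.51 K.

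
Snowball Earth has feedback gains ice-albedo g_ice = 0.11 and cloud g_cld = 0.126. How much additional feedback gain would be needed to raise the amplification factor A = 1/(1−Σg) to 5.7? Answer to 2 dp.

Current total gain = 0.236.
Target gain for A = 5.7: g* = 1 − 1/5.7 = 0.8246.
Additional gain needed = 0.8246 − 0.236 = 0.59.

0.59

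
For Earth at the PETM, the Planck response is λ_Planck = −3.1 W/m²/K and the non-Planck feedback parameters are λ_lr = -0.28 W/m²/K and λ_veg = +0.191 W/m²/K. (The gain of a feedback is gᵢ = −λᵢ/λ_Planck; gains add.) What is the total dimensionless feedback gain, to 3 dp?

-0.029

Convert to gains: g_lr = -0.28/3.1 = -0.09032; g_veg = 0.191/3.1 = 0.06161.
Total gain g = -0.02871.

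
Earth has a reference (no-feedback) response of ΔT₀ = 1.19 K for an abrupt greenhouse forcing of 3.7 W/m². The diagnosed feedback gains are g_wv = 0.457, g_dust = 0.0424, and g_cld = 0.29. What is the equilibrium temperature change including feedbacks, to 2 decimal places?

5.65 K

Total gain g = 0.457 + 0.0424 + 0.29 = 0.7894.
Amplification A = 1/(1 − 0.7894) = 4.748.
ΔT = 1.19 × 4.748 = 5.65 K.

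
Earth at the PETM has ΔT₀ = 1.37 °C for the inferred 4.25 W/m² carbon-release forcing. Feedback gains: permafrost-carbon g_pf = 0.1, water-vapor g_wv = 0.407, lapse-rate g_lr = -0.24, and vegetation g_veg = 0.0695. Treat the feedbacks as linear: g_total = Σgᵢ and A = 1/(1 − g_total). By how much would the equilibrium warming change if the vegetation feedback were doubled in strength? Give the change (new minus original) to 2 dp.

Original: g = 0.3365, ΔT = 1.37/(1−0.3365) = 2.0648 °C.
With doubled vegetation: g' = 0.406, ΔT' = 1.37/(1−0.406) = 2.3064 °C.
Change = 2.3064 − 2.0648 = 0.24 °C.

0.24 °C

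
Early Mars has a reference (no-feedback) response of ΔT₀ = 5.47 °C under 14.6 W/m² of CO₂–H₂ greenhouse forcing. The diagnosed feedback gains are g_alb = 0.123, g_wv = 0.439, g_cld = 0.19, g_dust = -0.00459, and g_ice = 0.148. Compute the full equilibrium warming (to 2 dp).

52.30 °C

Total gain g = 0.123 + 0.439 + 0.19 − 0.00459 + 0.148 = 0.89541.
Amplification A = 1/(1 − 0.89541) = 9.561.
ΔT = 5.47 × 9.561 = 52.30 °C.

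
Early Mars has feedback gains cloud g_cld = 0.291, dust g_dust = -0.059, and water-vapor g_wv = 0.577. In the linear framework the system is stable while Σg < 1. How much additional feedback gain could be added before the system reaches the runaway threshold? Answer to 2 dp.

Current total gain = 0.291 − 0.059 + 0.577 = 0.809.
Margin to runaway = 1 − 0.809 = 0.19.

0.19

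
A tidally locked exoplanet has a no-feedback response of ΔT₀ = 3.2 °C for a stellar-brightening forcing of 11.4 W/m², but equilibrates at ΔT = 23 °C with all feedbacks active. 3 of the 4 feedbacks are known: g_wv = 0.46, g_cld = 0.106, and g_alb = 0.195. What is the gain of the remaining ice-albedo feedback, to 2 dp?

0.10

Amplification A = ΔT/ΔT₀ = 23/3.2 = 7.188.
Total gain g = 1 − 1/A = 1 − 1/7.188 = 0.8609.
Known gains sum to 0.46 + 0.106 + 0.195 = 0.761.
g_ice = 0.8609 − 0.761 = 0.10.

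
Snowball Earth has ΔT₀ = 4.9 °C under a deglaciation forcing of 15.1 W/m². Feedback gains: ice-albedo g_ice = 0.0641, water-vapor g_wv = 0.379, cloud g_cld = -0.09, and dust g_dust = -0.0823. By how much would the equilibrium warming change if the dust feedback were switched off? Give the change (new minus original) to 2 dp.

Original: g = 0.2708, ΔT = 4.9/(1−0.2708) = 6.7197 °C.
Without dust: g' = 0.3531, ΔT' = 4.9/(1−0.3531) = 7.5746 °C.
Change = 7.5746 − 6.7197 = 0.85 °C.

0.85 °C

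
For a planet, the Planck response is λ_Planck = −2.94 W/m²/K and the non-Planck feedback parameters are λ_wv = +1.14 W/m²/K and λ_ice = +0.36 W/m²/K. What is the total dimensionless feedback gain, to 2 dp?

0.51

Convert to gains: g_wv = 1.14/2.94 = 0.3878; g_ice = 0.36/2.94 = 0.1224.
Total gain g = 0.5102.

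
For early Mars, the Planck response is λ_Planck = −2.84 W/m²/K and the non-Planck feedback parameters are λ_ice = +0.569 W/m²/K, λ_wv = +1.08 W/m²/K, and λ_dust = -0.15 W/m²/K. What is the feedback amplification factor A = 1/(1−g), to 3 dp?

Convert to gains: g_ice = 0.569/2.84 = 0.2004; g_wv = 1.08/2.84 = 0.3803; g_dust = -0.15/2.84 = -0.05282.
Total gain g = 0.52788.
A = 1/(1 − 0.52788) = 2.118.

2.118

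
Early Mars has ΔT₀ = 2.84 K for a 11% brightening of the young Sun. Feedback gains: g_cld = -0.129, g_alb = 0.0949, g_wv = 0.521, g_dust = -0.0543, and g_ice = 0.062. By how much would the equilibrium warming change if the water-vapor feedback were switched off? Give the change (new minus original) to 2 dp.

-2.85 K

Original: g = 0.4946, ΔT = 2.84/(1−0.4946) = 5.6193 K.
Without water-vapor: g' = -0.0264, ΔT' = 2.84/(1+0.0264) = 2.7670 K.
Change = 2.7670 − 5.6193 = -2.85 K.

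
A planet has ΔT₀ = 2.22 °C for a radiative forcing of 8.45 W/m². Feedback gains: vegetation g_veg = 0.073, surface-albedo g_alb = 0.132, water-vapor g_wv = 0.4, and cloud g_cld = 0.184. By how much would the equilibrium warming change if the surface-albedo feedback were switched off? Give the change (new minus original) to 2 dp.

-4.05 °C

Original: g = 0.789, ΔT = 2.22/(1−0.789) = 10.5213 °C.
Without surface-albedo: g' = 0.657, ΔT' = 2.22/(1−0.657) = 6.4723 °C.
Change = 6.4723 − 10.5213 = -4.05 °C.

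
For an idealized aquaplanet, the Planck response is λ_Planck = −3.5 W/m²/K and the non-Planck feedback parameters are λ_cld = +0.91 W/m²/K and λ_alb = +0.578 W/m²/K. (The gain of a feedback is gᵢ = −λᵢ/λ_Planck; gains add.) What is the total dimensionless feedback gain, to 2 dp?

0.43

Convert to gains: g_cld = 0.91/3.5 = 0.26; g_alb = 0.578/3.5 = 0.1651.
Total gain g = 0.4251.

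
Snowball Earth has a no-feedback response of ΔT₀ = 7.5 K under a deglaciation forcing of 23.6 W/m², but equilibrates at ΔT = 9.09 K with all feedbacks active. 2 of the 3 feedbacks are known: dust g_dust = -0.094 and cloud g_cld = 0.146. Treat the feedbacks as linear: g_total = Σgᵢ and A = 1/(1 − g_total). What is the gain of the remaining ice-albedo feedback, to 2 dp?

Amplification A = ΔT/ΔT₀ = 9.09/7.5 = 1.212.
Total gain g = 1 − 1/A = 1 − 1/1.212 = 0.1749.
Known gains sum to -0.094 + 0.146 = 0.052.
g_ice = 0.1749 − 0.052 = 0.12.

0.12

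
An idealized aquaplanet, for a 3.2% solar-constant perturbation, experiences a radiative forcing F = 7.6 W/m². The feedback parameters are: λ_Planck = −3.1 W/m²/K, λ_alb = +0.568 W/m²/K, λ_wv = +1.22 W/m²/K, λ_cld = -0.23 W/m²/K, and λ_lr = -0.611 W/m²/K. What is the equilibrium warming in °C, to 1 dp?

3.5 °C

Net feedback parameter λ = (−3.1) + (+0.568) + (+1.22) + (-0.23) + (-0.611) = -2.153 W/m²/K.
ΔT = −F/λ = −7.6/(-2.153) = 3.5 °C.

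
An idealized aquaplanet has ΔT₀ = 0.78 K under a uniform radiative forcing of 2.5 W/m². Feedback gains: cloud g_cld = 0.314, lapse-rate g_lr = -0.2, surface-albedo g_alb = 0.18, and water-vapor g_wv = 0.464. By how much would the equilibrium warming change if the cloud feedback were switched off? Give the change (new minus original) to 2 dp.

Original: g = 0.758, ΔT = 0.78/(1−0.758) = 3.2231 K.
Without cloud: g' = 0.444, ΔT' = 0.78/(1−0.444) = 1.4029 K.
Change = 1.4029 − 3.2231 = -1.82 K.

-1.82 K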